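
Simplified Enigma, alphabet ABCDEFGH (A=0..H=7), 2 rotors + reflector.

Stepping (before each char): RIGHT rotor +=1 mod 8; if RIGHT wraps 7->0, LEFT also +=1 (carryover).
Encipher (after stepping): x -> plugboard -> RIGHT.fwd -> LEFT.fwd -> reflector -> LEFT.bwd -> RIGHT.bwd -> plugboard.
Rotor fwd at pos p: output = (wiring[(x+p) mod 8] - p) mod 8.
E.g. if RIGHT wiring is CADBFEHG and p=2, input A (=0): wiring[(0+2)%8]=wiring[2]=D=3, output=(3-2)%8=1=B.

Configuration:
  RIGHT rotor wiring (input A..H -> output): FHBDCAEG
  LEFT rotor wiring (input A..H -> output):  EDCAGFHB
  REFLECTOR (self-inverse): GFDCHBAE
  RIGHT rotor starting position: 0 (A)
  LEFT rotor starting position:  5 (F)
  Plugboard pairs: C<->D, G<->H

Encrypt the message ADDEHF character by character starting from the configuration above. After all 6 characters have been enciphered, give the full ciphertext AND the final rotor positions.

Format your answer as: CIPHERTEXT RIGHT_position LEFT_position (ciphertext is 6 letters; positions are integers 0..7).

Answer: CFBADD 6 5

Derivation:
Char 1 ('A'): step: R->1, L=5; A->plug->A->R->G->L->D->refl->C->L'->B->R'->D->plug->C
Char 2 ('D'): step: R->2, L=5; D->plug->C->R->A->L->A->refl->G->L'->E->R'->F->plug->F
Char 3 ('D'): step: R->3, L=5; D->plug->C->R->F->L->F->refl->B->L'->H->R'->B->plug->B
Char 4 ('E'): step: R->4, L=5; E->plug->E->R->B->L->C->refl->D->L'->G->R'->A->plug->A
Char 5 ('H'): step: R->5, L=5; H->plug->G->R->G->L->D->refl->C->L'->B->R'->C->plug->D
Char 6 ('F'): step: R->6, L=5; F->plug->F->R->F->L->F->refl->B->L'->H->R'->C->plug->D
Final: ciphertext=CFBADD, RIGHT=6, LEFT=5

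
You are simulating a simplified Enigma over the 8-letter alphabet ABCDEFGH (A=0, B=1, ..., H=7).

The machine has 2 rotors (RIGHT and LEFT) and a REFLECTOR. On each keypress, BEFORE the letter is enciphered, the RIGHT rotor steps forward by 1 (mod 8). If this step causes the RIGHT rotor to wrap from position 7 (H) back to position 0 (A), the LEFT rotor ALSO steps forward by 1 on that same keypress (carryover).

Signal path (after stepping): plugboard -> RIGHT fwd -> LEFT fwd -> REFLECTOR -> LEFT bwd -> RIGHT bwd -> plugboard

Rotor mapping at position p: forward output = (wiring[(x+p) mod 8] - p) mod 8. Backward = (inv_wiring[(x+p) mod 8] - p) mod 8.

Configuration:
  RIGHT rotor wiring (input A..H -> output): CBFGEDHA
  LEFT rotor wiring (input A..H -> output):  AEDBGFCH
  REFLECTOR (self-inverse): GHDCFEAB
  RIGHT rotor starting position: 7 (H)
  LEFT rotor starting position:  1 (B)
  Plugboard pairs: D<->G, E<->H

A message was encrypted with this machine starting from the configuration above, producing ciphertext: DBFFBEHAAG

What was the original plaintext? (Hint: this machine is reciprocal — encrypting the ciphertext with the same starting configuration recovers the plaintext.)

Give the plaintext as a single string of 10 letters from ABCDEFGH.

Answer: FFBACCGEBF

Derivation:
Char 1 ('D'): step: R->0, L->2 (L advanced); D->plug->G->R->H->L->C->refl->D->L'->D->R'->F->plug->F
Char 2 ('B'): step: R->1, L=2; B->plug->B->R->E->L->A->refl->G->L'->G->R'->F->plug->F
Char 3 ('F'): step: R->2, L=2; F->plug->F->R->G->L->G->refl->A->L'->E->R'->B->plug->B
Char 4 ('F'): step: R->3, L=2; F->plug->F->R->H->L->C->refl->D->L'->D->R'->A->plug->A
Char 5 ('B'): step: R->4, L=2; B->plug->B->R->H->L->C->refl->D->L'->D->R'->C->plug->C
Char 6 ('E'): step: R->5, L=2; E->plug->H->R->H->L->C->refl->D->L'->D->R'->C->plug->C
Char 7 ('H'): step: R->6, L=2; H->plug->E->R->H->L->C->refl->D->L'->D->R'->D->plug->G
Char 8 ('A'): step: R->7, L=2; A->plug->A->R->B->L->H->refl->B->L'->A->R'->H->plug->E
Char 9 ('A'): step: R->0, L->3 (L advanced); A->plug->A->R->C->L->C->refl->D->L'->B->R'->B->plug->B
Char 10 ('G'): step: R->1, L=3; G->plug->D->R->D->L->H->refl->B->L'->G->R'->F->plug->F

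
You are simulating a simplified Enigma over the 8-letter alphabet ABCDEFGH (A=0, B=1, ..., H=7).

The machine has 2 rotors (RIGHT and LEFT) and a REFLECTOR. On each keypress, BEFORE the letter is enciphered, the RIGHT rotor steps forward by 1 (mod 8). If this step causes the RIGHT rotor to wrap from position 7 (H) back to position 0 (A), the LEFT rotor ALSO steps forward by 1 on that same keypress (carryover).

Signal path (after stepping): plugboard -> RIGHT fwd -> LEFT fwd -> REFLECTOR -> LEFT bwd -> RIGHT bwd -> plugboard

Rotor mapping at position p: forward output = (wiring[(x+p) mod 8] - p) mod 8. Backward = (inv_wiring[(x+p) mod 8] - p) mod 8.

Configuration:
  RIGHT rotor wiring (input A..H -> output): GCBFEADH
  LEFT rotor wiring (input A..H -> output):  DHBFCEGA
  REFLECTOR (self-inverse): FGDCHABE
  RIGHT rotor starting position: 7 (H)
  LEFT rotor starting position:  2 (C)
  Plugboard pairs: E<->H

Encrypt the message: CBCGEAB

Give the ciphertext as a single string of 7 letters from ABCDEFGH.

Char 1 ('C'): step: R->0, L->3 (L advanced); C->plug->C->R->B->L->H->refl->E->L'->G->R'->A->plug->A
Char 2 ('B'): step: R->1, L=3; B->plug->B->R->A->L->C->refl->D->L'->D->R'->D->plug->D
Char 3 ('C'): step: R->2, L=3; C->plug->C->R->C->L->B->refl->G->L'->H->R'->A->plug->A
Char 4 ('G'): step: R->3, L=3; G->plug->G->R->H->L->G->refl->B->L'->C->R'->A->plug->A
Char 5 ('E'): step: R->4, L=3; E->plug->H->R->B->L->H->refl->E->L'->G->R'->F->plug->F
Char 6 ('A'): step: R->5, L=3; A->plug->A->R->D->L->D->refl->C->L'->A->R'->G->plug->G
Char 7 ('B'): step: R->6, L=3; B->plug->B->R->B->L->H->refl->E->L'->G->R'->G->plug->G

Answer: ADAAFGG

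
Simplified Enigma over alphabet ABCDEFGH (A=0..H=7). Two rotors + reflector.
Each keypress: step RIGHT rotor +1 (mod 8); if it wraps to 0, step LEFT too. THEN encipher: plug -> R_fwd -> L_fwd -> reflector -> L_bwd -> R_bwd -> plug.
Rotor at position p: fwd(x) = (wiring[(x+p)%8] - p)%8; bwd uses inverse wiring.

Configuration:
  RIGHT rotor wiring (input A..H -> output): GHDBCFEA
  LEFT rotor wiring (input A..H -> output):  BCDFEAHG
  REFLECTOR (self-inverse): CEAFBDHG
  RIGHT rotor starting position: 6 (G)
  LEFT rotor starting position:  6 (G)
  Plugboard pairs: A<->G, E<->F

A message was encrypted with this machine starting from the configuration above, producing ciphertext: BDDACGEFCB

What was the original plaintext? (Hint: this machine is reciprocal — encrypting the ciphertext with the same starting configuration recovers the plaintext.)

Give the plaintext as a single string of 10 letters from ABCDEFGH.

Char 1 ('B'): step: R->7, L=6; B->plug->B->R->H->L->C->refl->A->L'->B->R'->A->plug->G
Char 2 ('D'): step: R->0, L->7 (L advanced); D->plug->D->R->B->L->C->refl->A->L'->H->R'->B->plug->B
Char 3 ('D'): step: R->1, L=7; D->plug->D->R->B->L->C->refl->A->L'->H->R'->G->plug->A
Char 4 ('A'): step: R->2, L=7; A->plug->G->R->E->L->G->refl->H->L'->A->R'->C->plug->C
Char 5 ('C'): step: R->3, L=7; C->plug->C->R->C->L->D->refl->F->L'->F->R'->E->plug->F
Char 6 ('G'): step: R->4, L=7; G->plug->A->R->G->L->B->refl->E->L'->D->R'->F->plug->E
Char 7 ('E'): step: R->5, L=7; E->plug->F->R->G->L->B->refl->E->L'->D->R'->C->plug->C
Char 8 ('F'): step: R->6, L=7; F->plug->E->R->F->L->F->refl->D->L'->C->R'->B->plug->B
Char 9 ('C'): step: R->7, L=7; C->plug->C->R->A->L->H->refl->G->L'->E->R'->D->plug->D
Char 10 ('B'): step: R->0, L->0 (L advanced); B->plug->B->R->H->L->G->refl->H->L'->G->R'->A->plug->G

Answer: GBACFECBDG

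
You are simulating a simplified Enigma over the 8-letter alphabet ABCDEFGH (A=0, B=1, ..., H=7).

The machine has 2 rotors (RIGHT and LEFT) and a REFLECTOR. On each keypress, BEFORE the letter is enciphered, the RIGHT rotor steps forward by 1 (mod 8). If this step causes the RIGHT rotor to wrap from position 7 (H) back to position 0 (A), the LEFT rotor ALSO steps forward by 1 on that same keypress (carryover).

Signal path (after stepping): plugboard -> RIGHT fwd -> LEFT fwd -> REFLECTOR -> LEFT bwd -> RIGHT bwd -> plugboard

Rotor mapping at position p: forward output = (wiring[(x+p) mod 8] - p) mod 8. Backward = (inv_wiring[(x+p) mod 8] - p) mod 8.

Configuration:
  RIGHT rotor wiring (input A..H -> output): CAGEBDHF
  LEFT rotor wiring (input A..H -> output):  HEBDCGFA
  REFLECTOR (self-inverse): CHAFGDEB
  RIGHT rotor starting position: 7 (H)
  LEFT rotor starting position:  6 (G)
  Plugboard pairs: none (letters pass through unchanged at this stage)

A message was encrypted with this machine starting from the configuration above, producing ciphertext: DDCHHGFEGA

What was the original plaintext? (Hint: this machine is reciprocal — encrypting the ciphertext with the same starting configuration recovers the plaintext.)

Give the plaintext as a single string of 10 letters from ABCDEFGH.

Char 1 ('D'): step: R->0, L->7 (L advanced); D->plug->D->R->E->L->E->refl->G->L'->H->R'->G->plug->G
Char 2 ('D'): step: R->1, L=7; D->plug->D->R->A->L->B->refl->H->L'->G->R'->F->plug->F
Char 3 ('C'): step: R->2, L=7; C->plug->C->R->H->L->G->refl->E->L'->E->R'->A->plug->A
Char 4 ('H'): step: R->3, L=7; H->plug->H->R->D->L->C->refl->A->L'->B->R'->A->plug->A
Char 5 ('H'): step: R->4, L=7; H->plug->H->R->A->L->B->refl->H->L'->G->R'->E->plug->E
Char 6 ('G'): step: R->5, L=7; G->plug->G->R->H->L->G->refl->E->L'->E->R'->H->plug->H
Char 7 ('F'): step: R->6, L=7; F->plug->F->R->G->L->H->refl->B->L'->A->R'->E->plug->E
Char 8 ('E'): step: R->7, L=7; E->plug->E->R->F->L->D->refl->F->L'->C->R'->F->plug->F
Char 9 ('G'): step: R->0, L->0 (L advanced); G->plug->G->R->H->L->A->refl->C->L'->E->R'->D->plug->D
Char 10 ('A'): step: R->1, L=0; A->plug->A->R->H->L->A->refl->C->L'->E->R'->G->plug->G

Answer: GFAAEHEFDG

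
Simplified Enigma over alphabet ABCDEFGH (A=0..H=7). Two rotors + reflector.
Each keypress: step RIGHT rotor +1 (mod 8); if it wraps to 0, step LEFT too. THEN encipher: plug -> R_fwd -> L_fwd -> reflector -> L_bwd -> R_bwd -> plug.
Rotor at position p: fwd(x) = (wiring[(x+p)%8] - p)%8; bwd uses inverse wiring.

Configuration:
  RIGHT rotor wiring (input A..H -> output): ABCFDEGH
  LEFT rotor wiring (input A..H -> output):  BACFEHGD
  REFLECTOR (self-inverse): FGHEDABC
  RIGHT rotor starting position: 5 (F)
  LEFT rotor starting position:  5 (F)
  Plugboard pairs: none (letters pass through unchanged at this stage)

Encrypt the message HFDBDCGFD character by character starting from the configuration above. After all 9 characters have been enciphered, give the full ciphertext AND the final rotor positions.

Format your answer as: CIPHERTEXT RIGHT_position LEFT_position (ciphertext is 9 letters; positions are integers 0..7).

Answer: GDEAEBADG 6 6

Derivation:
Char 1 ('H'): step: R->6, L=5; H->plug->H->R->G->L->A->refl->F->L'->F->R'->G->plug->G
Char 2 ('F'): step: R->7, L=5; F->plug->F->R->E->L->D->refl->E->L'->D->R'->D->plug->D
Char 3 ('D'): step: R->0, L->6 (L advanced); D->plug->D->R->F->L->H->refl->C->L'->D->R'->E->plug->E
Char 4 ('B'): step: R->1, L=6; B->plug->B->R->B->L->F->refl->A->L'->A->R'->A->plug->A
Char 5 ('D'): step: R->2, L=6; D->plug->D->R->C->L->D->refl->E->L'->E->R'->E->plug->E
Char 6 ('C'): step: R->3, L=6; C->plug->C->R->B->L->F->refl->A->L'->A->R'->B->plug->B
Char 7 ('G'): step: R->4, L=6; G->plug->G->R->G->L->G->refl->B->L'->H->R'->A->plug->A
Char 8 ('F'): step: R->5, L=6; F->plug->F->R->F->L->H->refl->C->L'->D->R'->D->plug->D
Char 9 ('D'): step: R->6, L=6; D->plug->D->R->D->L->C->refl->H->L'->F->R'->G->plug->G
Final: ciphertext=GDEAEBADG, RIGHT=6, LEFT=6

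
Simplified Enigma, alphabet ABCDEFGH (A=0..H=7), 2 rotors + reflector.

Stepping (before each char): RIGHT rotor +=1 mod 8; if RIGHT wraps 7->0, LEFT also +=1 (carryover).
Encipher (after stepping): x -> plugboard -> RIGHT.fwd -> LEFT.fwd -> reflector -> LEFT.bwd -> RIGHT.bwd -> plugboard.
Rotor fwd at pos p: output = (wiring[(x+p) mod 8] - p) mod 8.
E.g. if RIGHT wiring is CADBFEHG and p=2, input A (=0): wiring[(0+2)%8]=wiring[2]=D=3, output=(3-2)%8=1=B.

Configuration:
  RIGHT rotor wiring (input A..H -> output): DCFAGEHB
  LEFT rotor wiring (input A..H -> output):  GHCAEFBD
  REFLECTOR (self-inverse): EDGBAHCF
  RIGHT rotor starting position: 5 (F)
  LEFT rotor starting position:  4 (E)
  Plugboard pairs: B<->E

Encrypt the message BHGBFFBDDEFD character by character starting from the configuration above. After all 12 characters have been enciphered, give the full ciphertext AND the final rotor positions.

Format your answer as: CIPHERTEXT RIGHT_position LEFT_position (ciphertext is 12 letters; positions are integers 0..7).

Answer: GFCFBCDGFAEF 1 6

Derivation:
Char 1 ('B'): step: R->6, L=4; B->plug->E->R->H->L->E->refl->A->L'->A->R'->G->plug->G
Char 2 ('H'): step: R->7, L=4; H->plug->H->R->A->L->A->refl->E->L'->H->R'->F->plug->F
Char 3 ('G'): step: R->0, L->5 (L advanced); G->plug->G->R->H->L->H->refl->F->L'->F->R'->C->plug->C
Char 4 ('B'): step: R->1, L=5; B->plug->E->R->D->L->B->refl->D->L'->G->R'->F->plug->F
Char 5 ('F'): step: R->2, L=5; F->plug->F->R->H->L->H->refl->F->L'->F->R'->E->plug->B
Char 6 ('F'): step: R->3, L=5; F->plug->F->R->A->L->A->refl->E->L'->B->R'->C->plug->C
Char 7 ('B'): step: R->4, L=5; B->plug->E->R->H->L->H->refl->F->L'->F->R'->D->plug->D
Char 8 ('D'): step: R->5, L=5; D->plug->D->R->G->L->D->refl->B->L'->D->R'->G->plug->G
Char 9 ('D'): step: R->6, L=5; D->plug->D->R->E->L->C->refl->G->L'->C->R'->F->plug->F
Char 10 ('E'): step: R->7, L=5; E->plug->B->R->E->L->C->refl->G->L'->C->R'->A->plug->A
Char 11 ('F'): step: R->0, L->6 (L advanced); F->plug->F->R->E->L->E->refl->A->L'->C->R'->B->plug->E
Char 12 ('D'): step: R->1, L=6; D->plug->D->R->F->L->C->refl->G->L'->G->R'->F->plug->F
Final: ciphertext=GFCFBCDGFAEF, RIGHT=1, LEFT=6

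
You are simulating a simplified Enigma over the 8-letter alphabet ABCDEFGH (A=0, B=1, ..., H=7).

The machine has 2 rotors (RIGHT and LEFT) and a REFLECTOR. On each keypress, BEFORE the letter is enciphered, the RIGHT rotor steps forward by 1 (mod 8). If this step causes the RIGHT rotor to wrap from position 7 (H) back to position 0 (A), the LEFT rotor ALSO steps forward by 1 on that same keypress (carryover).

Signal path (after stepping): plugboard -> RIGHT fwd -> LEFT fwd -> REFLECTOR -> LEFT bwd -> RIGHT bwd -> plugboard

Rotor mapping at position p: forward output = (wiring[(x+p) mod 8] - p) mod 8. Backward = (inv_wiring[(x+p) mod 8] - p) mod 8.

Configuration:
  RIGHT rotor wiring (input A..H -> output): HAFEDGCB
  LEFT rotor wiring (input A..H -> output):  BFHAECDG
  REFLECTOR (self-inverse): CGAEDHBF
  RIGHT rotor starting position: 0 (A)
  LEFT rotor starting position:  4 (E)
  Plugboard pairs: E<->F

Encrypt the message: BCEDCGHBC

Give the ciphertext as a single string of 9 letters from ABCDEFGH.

Char 1 ('B'): step: R->1, L=4; B->plug->B->R->E->L->F->refl->H->L'->C->R'->D->plug->D
Char 2 ('C'): step: R->2, L=4; C->plug->C->R->B->L->G->refl->B->L'->F->R'->G->plug->G
Char 3 ('E'): step: R->3, L=4; E->plug->F->R->E->L->F->refl->H->L'->C->R'->H->plug->H
Char 4 ('D'): step: R->4, L=4; D->plug->D->R->F->L->B->refl->G->L'->B->R'->G->plug->G
Char 5 ('C'): step: R->5, L=4; C->plug->C->R->E->L->F->refl->H->L'->C->R'->D->plug->D
Char 6 ('G'): step: R->6, L=4; G->plug->G->R->F->L->B->refl->G->L'->B->R'->C->plug->C
Char 7 ('H'): step: R->7, L=4; H->plug->H->R->D->L->C->refl->A->L'->A->R'->B->plug->B
Char 8 ('B'): step: R->0, L->5 (L advanced); B->plug->B->R->A->L->F->refl->H->L'->H->R'->A->plug->A
Char 9 ('C'): step: R->1, L=5; C->plug->C->R->D->L->E->refl->D->L'->G->R'->H->plug->H

Answer: DGHGDCBAH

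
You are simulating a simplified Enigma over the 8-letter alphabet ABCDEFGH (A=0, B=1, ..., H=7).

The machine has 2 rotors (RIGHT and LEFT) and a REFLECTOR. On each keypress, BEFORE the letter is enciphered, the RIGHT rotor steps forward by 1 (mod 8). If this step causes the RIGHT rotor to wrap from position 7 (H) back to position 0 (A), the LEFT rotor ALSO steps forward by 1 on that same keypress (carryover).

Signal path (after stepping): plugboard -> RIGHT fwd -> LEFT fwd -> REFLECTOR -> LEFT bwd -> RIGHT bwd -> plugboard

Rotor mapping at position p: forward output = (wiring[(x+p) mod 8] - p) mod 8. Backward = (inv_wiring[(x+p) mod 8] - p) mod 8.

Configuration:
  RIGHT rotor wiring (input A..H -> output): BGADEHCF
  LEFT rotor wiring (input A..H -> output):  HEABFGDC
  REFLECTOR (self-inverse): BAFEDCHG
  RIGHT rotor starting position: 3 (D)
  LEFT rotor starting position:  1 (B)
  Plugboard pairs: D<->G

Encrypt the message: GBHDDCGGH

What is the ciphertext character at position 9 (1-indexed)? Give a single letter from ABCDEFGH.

Char 1 ('G'): step: R->4, L=1; G->plug->D->R->B->L->H->refl->G->L'->H->R'->H->plug->H
Char 2 ('B'): step: R->5, L=1; B->plug->B->R->F->L->C->refl->F->L'->E->R'->D->plug->G
Char 3 ('H'): step: R->6, L=1; H->plug->H->R->B->L->H->refl->G->L'->H->R'->B->plug->B
Char 4 ('D'): step: R->7, L=1; D->plug->G->R->A->L->D->refl->E->L'->D->R'->H->plug->H
Char 5 ('D'): step: R->0, L->2 (L advanced); D->plug->G->R->C->L->D->refl->E->L'->D->R'->D->plug->G
Char 6 ('C'): step: R->1, L=2; C->plug->C->R->C->L->D->refl->E->L'->D->R'->D->plug->G
Char 7 ('G'): step: R->2, L=2; G->plug->D->R->F->L->A->refl->B->L'->E->R'->H->plug->H
Char 8 ('G'): step: R->3, L=2; G->plug->D->R->H->L->C->refl->F->L'->G->R'->F->plug->F
Char 9 ('H'): step: R->4, L=2; H->plug->H->R->H->L->C->refl->F->L'->G->R'->C->plug->C

C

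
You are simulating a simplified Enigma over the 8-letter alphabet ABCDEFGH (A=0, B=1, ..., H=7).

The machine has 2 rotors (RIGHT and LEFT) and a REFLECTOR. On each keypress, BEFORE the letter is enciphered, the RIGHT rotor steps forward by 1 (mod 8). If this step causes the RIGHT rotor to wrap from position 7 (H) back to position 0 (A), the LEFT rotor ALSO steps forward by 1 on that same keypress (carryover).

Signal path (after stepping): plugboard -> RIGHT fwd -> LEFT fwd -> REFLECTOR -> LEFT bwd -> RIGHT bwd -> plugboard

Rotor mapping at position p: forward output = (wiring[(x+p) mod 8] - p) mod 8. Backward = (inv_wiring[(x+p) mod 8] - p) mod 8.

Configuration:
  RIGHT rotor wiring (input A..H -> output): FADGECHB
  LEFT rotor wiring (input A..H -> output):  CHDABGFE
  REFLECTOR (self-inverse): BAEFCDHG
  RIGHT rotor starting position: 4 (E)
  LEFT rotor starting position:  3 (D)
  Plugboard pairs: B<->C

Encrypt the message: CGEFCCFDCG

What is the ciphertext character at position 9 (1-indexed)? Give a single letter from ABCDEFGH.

Char 1 ('C'): step: R->5, L=3; C->plug->B->R->C->L->D->refl->F->L'->A->R'->D->plug->D
Char 2 ('G'): step: R->6, L=3; G->plug->G->R->G->L->E->refl->C->L'->D->R'->B->plug->C
Char 3 ('E'): step: R->7, L=3; E->plug->E->R->H->L->A->refl->B->L'->E->R'->D->plug->D
Char 4 ('F'): step: R->0, L->4 (L advanced); F->plug->F->R->C->L->B->refl->A->L'->D->R'->C->plug->B
Char 5 ('C'): step: R->1, L=4; C->plug->B->R->C->L->B->refl->A->L'->D->R'->D->plug->D
Char 6 ('C'): step: R->2, L=4; C->plug->B->R->E->L->G->refl->H->L'->G->R'->H->plug->H
Char 7 ('F'): step: R->3, L=4; F->plug->F->R->C->L->B->refl->A->L'->D->R'->A->plug->A
Char 8 ('D'): step: R->4, L=4; D->plug->D->R->F->L->D->refl->F->L'->A->R'->A->plug->A
Char 9 ('C'): step: R->5, L=4; C->plug->B->R->C->L->B->refl->A->L'->D->R'->E->plug->E

E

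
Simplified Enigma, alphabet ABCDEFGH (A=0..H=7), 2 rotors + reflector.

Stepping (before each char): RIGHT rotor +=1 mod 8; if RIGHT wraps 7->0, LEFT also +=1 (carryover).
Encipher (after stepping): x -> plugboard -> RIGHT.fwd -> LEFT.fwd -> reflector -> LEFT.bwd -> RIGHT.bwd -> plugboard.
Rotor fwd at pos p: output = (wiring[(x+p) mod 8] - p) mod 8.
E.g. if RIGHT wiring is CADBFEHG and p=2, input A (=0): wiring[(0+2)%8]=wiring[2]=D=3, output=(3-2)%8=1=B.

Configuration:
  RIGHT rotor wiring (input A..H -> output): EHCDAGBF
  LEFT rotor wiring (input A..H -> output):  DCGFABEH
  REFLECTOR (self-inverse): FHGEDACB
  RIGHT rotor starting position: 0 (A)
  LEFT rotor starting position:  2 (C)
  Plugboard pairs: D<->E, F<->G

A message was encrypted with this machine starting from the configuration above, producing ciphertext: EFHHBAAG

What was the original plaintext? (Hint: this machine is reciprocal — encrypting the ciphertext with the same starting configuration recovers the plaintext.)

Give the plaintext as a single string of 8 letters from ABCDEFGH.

Char 1 ('E'): step: R->1, L=2; E->plug->D->R->H->L->A->refl->F->L'->F->R'->E->plug->D
Char 2 ('F'): step: R->2, L=2; F->plug->G->R->C->L->G->refl->C->L'->E->R'->D->plug->E
Char 3 ('H'): step: R->3, L=2; H->plug->H->R->H->L->A->refl->F->L'->F->R'->B->plug->B
Char 4 ('H'): step: R->4, L=2; H->plug->H->R->H->L->A->refl->F->L'->F->R'->C->plug->C
Char 5 ('B'): step: R->5, L=2; B->plug->B->R->E->L->C->refl->G->L'->C->R'->E->plug->D
Char 6 ('A'): step: R->6, L=2; A->plug->A->R->D->L->H->refl->B->L'->G->R'->C->plug->C
Char 7 ('A'): step: R->7, L=2; A->plug->A->R->G->L->B->refl->H->L'->D->R'->D->plug->E
Char 8 ('G'): step: R->0, L->3 (L advanced); G->plug->F->R->G->L->H->refl->B->L'->D->R'->D->plug->E

Answer: DEBCDCEE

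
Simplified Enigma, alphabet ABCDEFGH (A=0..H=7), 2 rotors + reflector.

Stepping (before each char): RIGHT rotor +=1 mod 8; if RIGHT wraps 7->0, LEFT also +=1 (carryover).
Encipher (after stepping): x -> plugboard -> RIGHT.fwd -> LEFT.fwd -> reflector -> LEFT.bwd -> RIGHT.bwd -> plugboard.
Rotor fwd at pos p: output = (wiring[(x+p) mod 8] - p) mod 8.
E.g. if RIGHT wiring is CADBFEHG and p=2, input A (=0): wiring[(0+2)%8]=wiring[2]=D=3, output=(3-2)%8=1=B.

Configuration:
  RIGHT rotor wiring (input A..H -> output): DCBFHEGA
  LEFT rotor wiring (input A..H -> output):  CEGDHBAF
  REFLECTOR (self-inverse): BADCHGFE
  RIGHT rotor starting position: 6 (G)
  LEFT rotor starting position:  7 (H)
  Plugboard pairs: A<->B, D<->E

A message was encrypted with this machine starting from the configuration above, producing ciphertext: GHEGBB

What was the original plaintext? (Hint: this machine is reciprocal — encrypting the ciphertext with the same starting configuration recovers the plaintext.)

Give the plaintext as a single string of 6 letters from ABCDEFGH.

Answer: HBFDGA

Derivation:
Char 1 ('G'): step: R->7, L=7; G->plug->G->R->F->L->A->refl->B->L'->H->R'->H->plug->H
Char 2 ('H'): step: R->0, L->0 (L advanced); H->plug->H->R->A->L->C->refl->D->L'->D->R'->A->plug->B
Char 3 ('E'): step: R->1, L=0; E->plug->D->R->G->L->A->refl->B->L'->F->R'->F->plug->F
Char 4 ('G'): step: R->2, L=0; G->plug->G->R->B->L->E->refl->H->L'->E->R'->E->plug->D
Char 5 ('B'): step: R->3, L=0; B->plug->A->R->C->L->G->refl->F->L'->H->R'->G->plug->G
Char 6 ('B'): step: R->4, L=0; B->plug->A->R->D->L->D->refl->C->L'->A->R'->B->plug->A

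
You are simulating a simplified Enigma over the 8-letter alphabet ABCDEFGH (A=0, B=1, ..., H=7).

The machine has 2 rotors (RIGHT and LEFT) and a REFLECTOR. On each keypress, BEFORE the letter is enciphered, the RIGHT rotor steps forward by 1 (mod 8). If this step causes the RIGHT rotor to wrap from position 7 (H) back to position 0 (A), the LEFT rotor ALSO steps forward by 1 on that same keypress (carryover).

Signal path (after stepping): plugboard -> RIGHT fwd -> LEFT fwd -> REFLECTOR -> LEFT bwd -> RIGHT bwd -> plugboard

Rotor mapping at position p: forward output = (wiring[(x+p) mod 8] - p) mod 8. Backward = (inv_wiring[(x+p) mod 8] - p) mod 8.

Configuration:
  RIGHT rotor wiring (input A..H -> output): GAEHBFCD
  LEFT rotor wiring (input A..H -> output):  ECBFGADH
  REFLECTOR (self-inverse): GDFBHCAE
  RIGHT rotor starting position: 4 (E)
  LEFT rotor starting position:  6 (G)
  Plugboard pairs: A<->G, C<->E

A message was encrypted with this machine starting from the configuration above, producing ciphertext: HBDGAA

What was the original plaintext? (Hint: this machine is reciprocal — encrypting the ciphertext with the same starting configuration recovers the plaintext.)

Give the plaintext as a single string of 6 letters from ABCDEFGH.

Char 1 ('H'): step: R->5, L=6; H->plug->H->R->E->L->D->refl->B->L'->B->R'->D->plug->D
Char 2 ('B'): step: R->6, L=6; B->plug->B->R->F->L->H->refl->E->L'->D->R'->G->plug->A
Char 3 ('D'): step: R->7, L=6; D->plug->D->R->F->L->H->refl->E->L'->D->R'->H->plug->H
Char 4 ('G'): step: R->0, L->7 (L advanced); G->plug->A->R->G->L->B->refl->D->L'->C->R'->G->plug->A
Char 5 ('A'): step: R->1, L=7; A->plug->G->R->C->L->D->refl->B->L'->G->R'->C->plug->E
Char 6 ('A'): step: R->2, L=7; A->plug->G->R->E->L->G->refl->A->L'->A->R'->E->plug->C

Answer: DAHAEC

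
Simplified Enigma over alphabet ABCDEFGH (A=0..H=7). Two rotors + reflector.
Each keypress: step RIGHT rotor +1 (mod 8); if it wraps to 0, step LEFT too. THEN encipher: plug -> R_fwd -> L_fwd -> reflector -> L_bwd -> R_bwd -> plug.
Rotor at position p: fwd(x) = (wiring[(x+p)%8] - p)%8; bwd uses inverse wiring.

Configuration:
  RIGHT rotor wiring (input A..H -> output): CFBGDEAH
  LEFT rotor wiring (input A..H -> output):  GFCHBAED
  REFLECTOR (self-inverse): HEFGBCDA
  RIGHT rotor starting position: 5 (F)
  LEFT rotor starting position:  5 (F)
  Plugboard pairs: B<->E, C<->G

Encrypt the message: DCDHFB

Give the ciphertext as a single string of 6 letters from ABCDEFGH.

Answer: BGCFED

Derivation:
Char 1 ('D'): step: R->6, L=5; D->plug->D->R->H->L->E->refl->B->L'->D->R'->E->plug->B
Char 2 ('C'): step: R->7, L=5; C->plug->G->R->F->L->F->refl->C->L'->G->R'->C->plug->G
Char 3 ('D'): step: R->0, L->6 (L advanced); D->plug->D->R->G->L->D->refl->G->L'->A->R'->G->plug->C
Char 4 ('H'): step: R->1, L=6; H->plug->H->R->B->L->F->refl->C->L'->H->R'->F->plug->F
Char 5 ('F'): step: R->2, L=6; F->plug->F->R->F->L->B->refl->E->L'->E->R'->B->plug->E
Char 6 ('B'): step: R->3, L=6; B->plug->E->R->E->L->E->refl->B->L'->F->R'->D->plug->D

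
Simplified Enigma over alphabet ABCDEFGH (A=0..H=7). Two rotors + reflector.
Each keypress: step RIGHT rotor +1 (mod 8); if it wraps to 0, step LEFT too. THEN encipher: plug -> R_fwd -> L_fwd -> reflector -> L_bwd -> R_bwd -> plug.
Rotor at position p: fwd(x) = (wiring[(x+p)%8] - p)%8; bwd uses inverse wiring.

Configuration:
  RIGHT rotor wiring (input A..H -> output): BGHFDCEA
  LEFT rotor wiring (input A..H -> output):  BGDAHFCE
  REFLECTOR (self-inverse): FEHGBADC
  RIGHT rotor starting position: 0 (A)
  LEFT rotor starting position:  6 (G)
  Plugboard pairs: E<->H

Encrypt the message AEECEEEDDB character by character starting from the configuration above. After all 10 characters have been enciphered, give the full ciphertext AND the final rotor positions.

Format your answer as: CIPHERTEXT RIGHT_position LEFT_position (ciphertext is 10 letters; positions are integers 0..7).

Answer: GBGBGCCEHE 2 7

Derivation:
Char 1 ('A'): step: R->1, L=6; A->plug->A->R->F->L->C->refl->H->L'->H->R'->G->plug->G
Char 2 ('E'): step: R->2, L=6; E->plug->H->R->E->L->F->refl->A->L'->D->R'->B->plug->B
Char 3 ('E'): step: R->3, L=6; E->plug->H->R->E->L->F->refl->A->L'->D->R'->G->plug->G
Char 4 ('C'): step: R->4, L=6; C->plug->C->R->A->L->E->refl->B->L'->G->R'->B->plug->B
Char 5 ('E'): step: R->5, L=6; E->plug->H->R->G->L->B->refl->E->L'->A->R'->G->plug->G
Char 6 ('E'): step: R->6, L=6; E->plug->H->R->E->L->F->refl->A->L'->D->R'->C->plug->C
Char 7 ('E'): step: R->7, L=6; E->plug->H->R->F->L->C->refl->H->L'->H->R'->C->plug->C
Char 8 ('D'): step: R->0, L->7 (L advanced); D->plug->D->R->F->L->A->refl->F->L'->A->R'->H->plug->E
Char 9 ('D'): step: R->1, L=7; D->plug->D->R->C->L->H->refl->C->L'->B->R'->E->plug->H
Char 10 ('B'): step: R->2, L=7; B->plug->B->R->D->L->E->refl->B->L'->E->R'->H->plug->E
Final: ciphertext=GBGBGCCEHE, RIGHT=2, LEFT=7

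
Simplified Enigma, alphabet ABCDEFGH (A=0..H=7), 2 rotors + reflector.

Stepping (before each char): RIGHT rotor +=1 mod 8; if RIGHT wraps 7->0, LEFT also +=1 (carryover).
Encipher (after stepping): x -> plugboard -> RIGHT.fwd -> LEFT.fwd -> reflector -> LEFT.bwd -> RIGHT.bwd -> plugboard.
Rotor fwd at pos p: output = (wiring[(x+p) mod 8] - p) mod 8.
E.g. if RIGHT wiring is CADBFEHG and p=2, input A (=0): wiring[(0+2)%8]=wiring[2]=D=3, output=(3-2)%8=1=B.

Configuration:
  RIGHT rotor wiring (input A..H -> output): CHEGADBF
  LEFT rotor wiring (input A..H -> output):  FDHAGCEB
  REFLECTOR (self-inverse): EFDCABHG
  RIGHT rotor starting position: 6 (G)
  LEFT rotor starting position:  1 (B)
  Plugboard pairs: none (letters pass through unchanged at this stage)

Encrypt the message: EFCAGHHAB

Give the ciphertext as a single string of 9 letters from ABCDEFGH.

Answer: AAHFDFEGH

Derivation:
Char 1 ('E'): step: R->7, L=1; E->plug->E->R->H->L->E->refl->A->L'->G->R'->A->plug->A
Char 2 ('F'): step: R->0, L->2 (L advanced); F->plug->F->R->D->L->A->refl->E->L'->C->R'->A->plug->A
Char 3 ('C'): step: R->1, L=2; C->plug->C->R->F->L->H->refl->G->L'->B->R'->H->plug->H
Char 4 ('A'): step: R->2, L=2; A->plug->A->R->C->L->E->refl->A->L'->D->R'->F->plug->F
Char 5 ('G'): step: R->3, L=2; G->plug->G->R->E->L->C->refl->D->L'->G->R'->D->plug->D
Char 6 ('H'): step: R->4, L=2; H->plug->H->R->C->L->E->refl->A->L'->D->R'->F->plug->F
Char 7 ('H'): step: R->5, L=2; H->plug->H->R->D->L->A->refl->E->L'->C->R'->E->plug->E
Char 8 ('A'): step: R->6, L=2; A->plug->A->R->D->L->A->refl->E->L'->C->R'->G->plug->G
Char 9 ('B'): step: R->7, L=2; B->plug->B->R->D->L->A->refl->E->L'->C->R'->H->plug->H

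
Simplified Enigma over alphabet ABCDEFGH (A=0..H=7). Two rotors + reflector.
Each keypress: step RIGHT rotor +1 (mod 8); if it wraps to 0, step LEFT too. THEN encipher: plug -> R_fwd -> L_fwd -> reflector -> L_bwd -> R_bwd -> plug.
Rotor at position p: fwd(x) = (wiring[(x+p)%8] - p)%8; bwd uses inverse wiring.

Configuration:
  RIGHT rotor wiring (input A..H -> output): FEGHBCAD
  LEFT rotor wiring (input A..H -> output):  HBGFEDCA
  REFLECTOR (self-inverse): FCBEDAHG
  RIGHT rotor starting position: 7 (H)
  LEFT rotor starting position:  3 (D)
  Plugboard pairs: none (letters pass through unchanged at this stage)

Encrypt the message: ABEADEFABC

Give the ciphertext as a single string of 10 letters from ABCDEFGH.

Char 1 ('A'): step: R->0, L->4 (L advanced); A->plug->A->R->F->L->F->refl->A->L'->A->R'->G->plug->G
Char 2 ('B'): step: R->1, L=4; B->plug->B->R->F->L->F->refl->A->L'->A->R'->D->plug->D
Char 3 ('E'): step: R->2, L=4; E->plug->E->R->G->L->C->refl->B->L'->H->R'->C->plug->C
Char 4 ('A'): step: R->3, L=4; A->plug->A->R->E->L->D->refl->E->L'->D->R'->H->plug->H
Char 5 ('D'): step: R->4, L=4; D->plug->D->R->H->L->B->refl->C->L'->G->R'->B->plug->B
Char 6 ('E'): step: R->5, L=4; E->plug->E->R->H->L->B->refl->C->L'->G->R'->C->plug->C
Char 7 ('F'): step: R->6, L=4; F->plug->F->R->B->L->H->refl->G->L'->C->R'->A->plug->A
Char 8 ('A'): step: R->7, L=4; A->plug->A->R->E->L->D->refl->E->L'->D->R'->G->plug->G
Char 9 ('B'): step: R->0, L->5 (L advanced); B->plug->B->R->E->L->E->refl->D->L'->C->R'->F->plug->F
Char 10 ('C'): step: R->1, L=5; C->plug->C->R->G->L->A->refl->F->L'->B->R'->E->plug->E

Answer: GDCHBCAGFE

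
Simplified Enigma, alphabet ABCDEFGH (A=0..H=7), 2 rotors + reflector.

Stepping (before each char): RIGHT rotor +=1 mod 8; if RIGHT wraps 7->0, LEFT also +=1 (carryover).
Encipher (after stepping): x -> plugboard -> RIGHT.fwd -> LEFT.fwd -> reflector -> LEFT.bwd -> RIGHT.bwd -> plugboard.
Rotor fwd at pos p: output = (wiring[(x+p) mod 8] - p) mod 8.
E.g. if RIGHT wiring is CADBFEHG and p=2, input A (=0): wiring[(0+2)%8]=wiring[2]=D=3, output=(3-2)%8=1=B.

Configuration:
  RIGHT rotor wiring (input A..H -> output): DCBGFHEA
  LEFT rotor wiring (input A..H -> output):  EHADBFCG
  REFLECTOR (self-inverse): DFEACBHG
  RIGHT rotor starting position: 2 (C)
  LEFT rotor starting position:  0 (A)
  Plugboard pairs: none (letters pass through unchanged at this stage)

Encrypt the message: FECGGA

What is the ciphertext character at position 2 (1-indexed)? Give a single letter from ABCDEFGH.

Char 1 ('F'): step: R->3, L=0; F->plug->F->R->A->L->E->refl->C->L'->G->R'->H->plug->H
Char 2 ('E'): step: R->4, L=0; E->plug->E->R->H->L->G->refl->H->L'->B->R'->A->plug->A

A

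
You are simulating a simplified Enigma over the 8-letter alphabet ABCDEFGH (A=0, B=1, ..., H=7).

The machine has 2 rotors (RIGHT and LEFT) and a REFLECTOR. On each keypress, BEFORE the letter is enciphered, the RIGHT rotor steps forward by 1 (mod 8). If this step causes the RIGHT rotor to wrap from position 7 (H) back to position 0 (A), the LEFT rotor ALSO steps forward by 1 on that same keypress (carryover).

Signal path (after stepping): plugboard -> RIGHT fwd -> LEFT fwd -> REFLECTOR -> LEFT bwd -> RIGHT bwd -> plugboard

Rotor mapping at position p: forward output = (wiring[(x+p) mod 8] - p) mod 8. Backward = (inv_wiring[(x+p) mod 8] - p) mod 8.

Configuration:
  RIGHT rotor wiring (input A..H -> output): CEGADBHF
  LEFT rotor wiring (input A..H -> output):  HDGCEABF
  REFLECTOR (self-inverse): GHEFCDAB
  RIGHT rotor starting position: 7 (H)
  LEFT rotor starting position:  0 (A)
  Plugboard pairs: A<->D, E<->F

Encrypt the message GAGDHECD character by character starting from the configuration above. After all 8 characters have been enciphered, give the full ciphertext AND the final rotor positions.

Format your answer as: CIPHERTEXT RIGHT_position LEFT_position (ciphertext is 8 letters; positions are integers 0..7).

Answer: HGBEGGEH 7 1

Derivation:
Char 1 ('G'): step: R->0, L->1 (L advanced); G->plug->G->R->H->L->G->refl->A->L'->F->R'->H->plug->H
Char 2 ('A'): step: R->1, L=1; A->plug->D->R->C->L->B->refl->H->L'->E->R'->G->plug->G
Char 3 ('G'): step: R->2, L=1; G->plug->G->R->A->L->C->refl->E->L'->G->R'->B->plug->B
Char 4 ('D'): step: R->3, L=1; D->plug->A->R->F->L->A->refl->G->L'->H->R'->F->plug->E
Char 5 ('H'): step: R->4, L=1; H->plug->H->R->E->L->H->refl->B->L'->C->R'->G->plug->G
Char 6 ('E'): step: R->5, L=1; E->plug->F->R->B->L->F->refl->D->L'->D->R'->G->plug->G
Char 7 ('C'): step: R->6, L=1; C->plug->C->R->E->L->H->refl->B->L'->C->R'->F->plug->E
Char 8 ('D'): step: R->7, L=1; D->plug->A->R->G->L->E->refl->C->L'->A->R'->H->plug->H
Final: ciphertext=HGBEGGEH, RIGHT=7, LEFT=1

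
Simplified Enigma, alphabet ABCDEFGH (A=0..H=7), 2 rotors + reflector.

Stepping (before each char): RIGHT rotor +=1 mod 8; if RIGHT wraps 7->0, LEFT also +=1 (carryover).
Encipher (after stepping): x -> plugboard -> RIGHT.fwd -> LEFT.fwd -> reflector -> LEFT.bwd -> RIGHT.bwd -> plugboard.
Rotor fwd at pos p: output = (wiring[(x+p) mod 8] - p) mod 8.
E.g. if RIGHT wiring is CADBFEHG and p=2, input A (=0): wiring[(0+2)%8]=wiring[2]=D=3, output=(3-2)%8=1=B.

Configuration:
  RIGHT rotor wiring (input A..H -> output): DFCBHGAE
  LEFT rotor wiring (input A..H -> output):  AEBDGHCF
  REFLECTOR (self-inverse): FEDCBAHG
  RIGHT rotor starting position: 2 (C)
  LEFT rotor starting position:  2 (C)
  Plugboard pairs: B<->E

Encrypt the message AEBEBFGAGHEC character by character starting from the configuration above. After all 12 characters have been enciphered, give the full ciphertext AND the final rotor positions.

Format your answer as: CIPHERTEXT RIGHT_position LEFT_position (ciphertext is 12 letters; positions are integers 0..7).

Answer: FFDHHCFCADCH 6 3

Derivation:
Char 1 ('A'): step: R->3, L=2; A->plug->A->R->G->L->G->refl->H->L'->A->R'->F->plug->F
Char 2 ('E'): step: R->4, L=2; E->plug->B->R->C->L->E->refl->B->L'->B->R'->F->plug->F
Char 3 ('B'): step: R->5, L=2; B->plug->E->R->A->L->H->refl->G->L'->G->R'->D->plug->D
Char 4 ('E'): step: R->6, L=2; E->plug->B->R->G->L->G->refl->H->L'->A->R'->H->plug->H
Char 5 ('B'): step: R->7, L=2; B->plug->E->R->C->L->E->refl->B->L'->B->R'->H->plug->H
Char 6 ('F'): step: R->0, L->3 (L advanced); F->plug->F->R->G->L->B->refl->E->L'->C->R'->C->plug->C
Char 7 ('G'): step: R->1, L=3; G->plug->G->R->D->L->H->refl->G->L'->H->R'->F->plug->F
Char 8 ('A'): step: R->2, L=3; A->plug->A->R->A->L->A->refl->F->L'->F->R'->C->plug->C
Char 9 ('G'): step: R->3, L=3; G->plug->G->R->C->L->E->refl->B->L'->G->R'->A->plug->A
Char 10 ('H'): step: R->4, L=3; H->plug->H->R->F->L->F->refl->A->L'->A->R'->D->plug->D
Char 11 ('E'): step: R->5, L=3; E->plug->B->R->D->L->H->refl->G->L'->H->R'->C->plug->C
Char 12 ('C'): step: R->6, L=3; C->plug->C->R->F->L->F->refl->A->L'->A->R'->H->plug->H
Final: ciphertext=FFDHHCFCADCH, RIGHT=6, LEFT=3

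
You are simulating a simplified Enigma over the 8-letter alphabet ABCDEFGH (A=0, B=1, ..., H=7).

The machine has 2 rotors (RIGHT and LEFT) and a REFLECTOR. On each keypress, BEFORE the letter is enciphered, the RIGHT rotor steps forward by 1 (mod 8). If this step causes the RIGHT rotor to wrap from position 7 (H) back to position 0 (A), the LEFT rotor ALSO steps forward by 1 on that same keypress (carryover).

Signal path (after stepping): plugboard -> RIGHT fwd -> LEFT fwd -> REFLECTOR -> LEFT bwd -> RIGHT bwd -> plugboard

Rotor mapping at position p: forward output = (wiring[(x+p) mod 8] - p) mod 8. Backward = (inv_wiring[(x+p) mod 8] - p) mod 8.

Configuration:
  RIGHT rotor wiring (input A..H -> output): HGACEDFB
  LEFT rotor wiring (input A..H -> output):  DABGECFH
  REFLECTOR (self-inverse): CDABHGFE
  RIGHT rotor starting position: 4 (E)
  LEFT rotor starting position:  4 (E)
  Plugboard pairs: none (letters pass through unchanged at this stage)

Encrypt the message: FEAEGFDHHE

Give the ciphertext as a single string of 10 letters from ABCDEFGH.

Char 1 ('F'): step: R->5, L=4; F->plug->F->R->D->L->D->refl->B->L'->C->R'->D->plug->D
Char 2 ('E'): step: R->6, L=4; E->plug->E->R->C->L->B->refl->D->L'->D->R'->B->plug->B
Char 3 ('A'): step: R->7, L=4; A->plug->A->R->C->L->B->refl->D->L'->D->R'->E->plug->E
Char 4 ('E'): step: R->0, L->5 (L advanced); E->plug->E->R->E->L->D->refl->B->L'->G->R'->B->plug->B
Char 5 ('G'): step: R->1, L=5; G->plug->G->R->A->L->F->refl->G->L'->D->R'->D->plug->D
Char 6 ('F'): step: R->2, L=5; F->plug->F->R->H->L->H->refl->E->L'->F->R'->G->plug->G
Char 7 ('D'): step: R->3, L=5; D->plug->D->R->C->L->C->refl->A->L'->B->R'->B->plug->B
Char 8 ('H'): step: R->4, L=5; H->plug->H->R->G->L->B->refl->D->L'->E->R'->G->plug->G
Char 9 ('H'): step: R->5, L=5; H->plug->H->R->H->L->H->refl->E->L'->F->R'->G->plug->G
Char 10 ('E'): step: R->6, L=5; E->plug->E->R->C->L->C->refl->A->L'->B->R'->C->plug->C

Answer: DBEBDGBGGC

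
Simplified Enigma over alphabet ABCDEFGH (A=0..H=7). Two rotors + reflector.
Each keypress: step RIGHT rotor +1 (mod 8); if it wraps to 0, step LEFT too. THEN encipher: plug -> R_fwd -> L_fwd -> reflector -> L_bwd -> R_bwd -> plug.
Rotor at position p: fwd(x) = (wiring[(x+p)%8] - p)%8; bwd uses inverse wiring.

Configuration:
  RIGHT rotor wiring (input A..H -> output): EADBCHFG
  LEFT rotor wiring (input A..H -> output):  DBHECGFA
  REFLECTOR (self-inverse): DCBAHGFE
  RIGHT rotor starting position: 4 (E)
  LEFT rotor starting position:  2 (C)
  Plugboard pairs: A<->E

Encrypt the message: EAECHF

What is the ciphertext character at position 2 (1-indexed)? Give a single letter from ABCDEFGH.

Char 1 ('E'): step: R->5, L=2; E->plug->A->R->C->L->A->refl->D->L'->E->R'->G->plug->G
Char 2 ('A'): step: R->6, L=2; A->plug->E->R->F->L->G->refl->F->L'->A->R'->B->plug->B

B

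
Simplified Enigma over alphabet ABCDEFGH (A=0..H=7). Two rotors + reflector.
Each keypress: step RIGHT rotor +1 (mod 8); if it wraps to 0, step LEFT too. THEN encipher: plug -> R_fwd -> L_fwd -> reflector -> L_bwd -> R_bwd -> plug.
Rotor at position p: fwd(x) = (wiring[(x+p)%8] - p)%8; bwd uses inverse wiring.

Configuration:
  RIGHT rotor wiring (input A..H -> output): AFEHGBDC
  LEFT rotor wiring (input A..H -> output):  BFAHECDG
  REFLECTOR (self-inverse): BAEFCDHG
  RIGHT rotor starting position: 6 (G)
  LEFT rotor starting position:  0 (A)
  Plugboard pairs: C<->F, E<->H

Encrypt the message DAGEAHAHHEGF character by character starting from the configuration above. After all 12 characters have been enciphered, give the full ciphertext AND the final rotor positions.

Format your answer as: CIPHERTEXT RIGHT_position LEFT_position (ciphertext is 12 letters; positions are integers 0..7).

Answer: EBCGHFCEDBEE 2 2

Derivation:
Char 1 ('D'): step: R->7, L=0; D->plug->D->R->F->L->C->refl->E->L'->E->R'->H->plug->E
Char 2 ('A'): step: R->0, L->1 (L advanced); A->plug->A->R->A->L->E->refl->C->L'->F->R'->B->plug->B
Char 3 ('G'): step: R->1, L=1; G->plug->G->R->B->L->H->refl->G->L'->C->R'->F->plug->C
Char 4 ('E'): step: R->2, L=1; E->plug->H->R->D->L->D->refl->F->L'->G->R'->G->plug->G
Char 5 ('A'): step: R->3, L=1; A->plug->A->R->E->L->B->refl->A->L'->H->R'->E->plug->H
Char 6 ('H'): step: R->4, L=1; H->plug->E->R->E->L->B->refl->A->L'->H->R'->C->plug->F
Char 7 ('A'): step: R->5, L=1; A->plug->A->R->E->L->B->refl->A->L'->H->R'->F->plug->C
Char 8 ('H'): step: R->6, L=1; H->plug->E->R->G->L->F->refl->D->L'->D->R'->H->plug->E
Char 9 ('H'): step: R->7, L=1; H->plug->E->R->A->L->E->refl->C->L'->F->R'->D->plug->D
Char 10 ('E'): step: R->0, L->2 (L advanced); E->plug->H->R->C->L->C->refl->E->L'->F->R'->B->plug->B
Char 11 ('G'): step: R->1, L=2; G->plug->G->R->B->L->F->refl->D->L'->H->R'->H->plug->E
Char 12 ('F'): step: R->2, L=2; F->plug->C->R->E->L->B->refl->A->L'->D->R'->H->plug->E
Final: ciphertext=EBCGHFCEDBEE, RIGHT=2, LEFT=2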